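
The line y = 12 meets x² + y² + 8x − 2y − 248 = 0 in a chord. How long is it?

24

Centre (−4, 1), r² = 265. Perpendicular distance d from centre to line = |−11| / √1 = 11.
Chord = 2√(r² − d²) = 2·√(144) = 24.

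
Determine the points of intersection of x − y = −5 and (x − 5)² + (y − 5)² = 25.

From the line, y = x + 5. Substituting:
2x² − 10x = 0  ⟹  x² − 5x = 0
x = 5 or x = 0, giving (5, 10) and (0, 5).

(0, 5) and (5, 10)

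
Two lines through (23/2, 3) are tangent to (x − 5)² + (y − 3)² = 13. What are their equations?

2x + 3y = 32 and 2x − 3y = 14

Write the tangent as mx − y + (3 − m·(23/2)) = 0 and set its distance from the centre to √13:
(−13/2m − (0))² = 13(m² + 1)
9m² − 4 = 0, so m = −2/3 or m = 2/3.
Through (23/2, 3) these give 2x + 3y = 32 and 2x − 3y = 14.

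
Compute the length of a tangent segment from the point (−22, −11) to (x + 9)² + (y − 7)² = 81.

The centre is (−9, 7) and r = 9. The square of the distance from P to the centre is 169 + 324 = 493.
The tangent meets the radius at right angles, so tangent² = |PO|² − r² = 493 − 81 = 412.

2√103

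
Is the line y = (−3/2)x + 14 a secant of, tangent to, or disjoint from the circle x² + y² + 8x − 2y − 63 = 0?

Substituting the line into the circle gives 13x² − 124x + 420 = 0.
Discriminant = (−124)² − 4·13·(420) = −6464 < 0.
No real roots: the line does not meet the circle.

disjoint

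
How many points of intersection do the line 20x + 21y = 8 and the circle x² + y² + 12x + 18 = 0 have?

0

Centre (−6, 0), r² = 18. Distance² from centre to line = (−128)²/841 = 16384/841.
Since d² > r², the line lies outside the circle.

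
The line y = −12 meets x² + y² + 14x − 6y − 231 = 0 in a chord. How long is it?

16

Centre (−7, 3), r² = 289. Perpendicular distance d from centre to line = |15| / √1 = 15.
Half the chord is √(r² − d²) = √(64), so the full chord is 16.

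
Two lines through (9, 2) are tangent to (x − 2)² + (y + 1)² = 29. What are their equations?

2x + 5y = 28 and 5x − 2y = 41

Let a tangent through (9, 2) have slope m. Its distance from (2, −1) must equal √29:
[m·(−7) − (−3)]² = 29(m² + 1)
10m² − 21m − 10 = 0, so m = −2/5 or m = 5/2.
With m = −2/5: 2x + 5y = 28. With m = 5/2: 5x − 2y = 41.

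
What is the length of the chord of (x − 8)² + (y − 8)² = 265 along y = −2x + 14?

The distance from (8, 8) to the line is 10/√5, and r² = 265.
Half the chord is √(r² − d²) = √(245), so the full chord is 14√5.

14√5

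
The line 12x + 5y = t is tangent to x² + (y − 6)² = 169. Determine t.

For a tangent, require d(centre, line) = r = 13.
|12·0 + 5·6 − t| / √169 = 13
|t − (30)| = 13·13, so t = 199 or t = −139.

t = −139 or t = 199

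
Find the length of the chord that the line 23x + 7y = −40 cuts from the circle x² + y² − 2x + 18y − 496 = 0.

34√2

The distance from (1, −9) to the line is 0/√578, and r² = 578.
Half the chord is √(r² − d²) = √(578), so the full chord is 34√2.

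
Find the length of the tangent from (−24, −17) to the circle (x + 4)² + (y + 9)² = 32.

Centre (−4, −9), r² = 32. |PO|² = (−20)² + (−8)² = 464.
Power of the point: PT² = |PO|² − r² = 432, so PT = 12√3.

12√3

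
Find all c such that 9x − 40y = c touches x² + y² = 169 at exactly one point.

For a tangent, require d(centre, line) = r = 13.
|9·0 − 40·0 − c| / √1681 = 13
|c| = 13·41, so c = 533 or c = −533.

c = −533 or c = 533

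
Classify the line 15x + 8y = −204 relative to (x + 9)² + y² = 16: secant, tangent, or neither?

neither

Substituting the line into the circle gives 289x² + 7272x + 45776 = 0.
Discriminant = (7272)² − 4·289·(45776) = −35072 < 0.
No real roots: the line does not meet the circle.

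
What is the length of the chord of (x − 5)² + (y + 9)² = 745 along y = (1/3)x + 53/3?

From the line, y = (53 + x)/3. Substituting:
10x² + 70x − 80 = 0  ⟹  x² + 7x − 8 = 0
x = 1 or x = −8, giving (1, 18) and (−8, 15).
|(1, 18) − (−8, 15)| = √((9)² + (3)²) = 3√10.

3√10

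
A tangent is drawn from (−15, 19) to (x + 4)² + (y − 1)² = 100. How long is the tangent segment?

√345

The centre is (−4, 1) and r = 10. The square of the distance from P to the centre is 121 + 324 = 445.
Power of the point: PT² = |PO|² − r² = 345, so PT = √345.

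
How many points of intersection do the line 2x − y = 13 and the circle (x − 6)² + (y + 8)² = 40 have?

Substituting the line into the circle gives 5x² − 32x + 21 = 0.
Discriminant = (−32)² − 4·5·(21) = 604 > 0.
Two real roots: the line is a secant.

2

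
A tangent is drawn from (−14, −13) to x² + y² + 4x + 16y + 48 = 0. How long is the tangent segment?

With centre O = (−2, −8), |OP|² = 169 and r² = 20.
Power of the point: PT² = |PO|² − r² = 149, so PT = √149.

√149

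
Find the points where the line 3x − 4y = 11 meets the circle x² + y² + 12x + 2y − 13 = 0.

Express y = (−11 + 3x)/4 and substitute into the circle:
25x² + 150x − 175 = 0  ⟹  x² + 6x − 7 = 0
x = 1 or x = −7, giving (1, −2) and (−7, −8).

(−7, −8) and (1, −2)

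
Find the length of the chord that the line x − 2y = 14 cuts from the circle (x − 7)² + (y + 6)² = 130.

10√5

The distance from (7, −6) to the line is 5/√5, and r² = 130.
Chord = 2√(r² − d²) = 2·√(125) = 10√5.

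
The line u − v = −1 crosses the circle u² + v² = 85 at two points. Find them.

(−7, −6) and (6, 7)

Express v = u + 1 and substitute into the circle:
2u² + 2u − 84 = 0  ⟹  u² + u − 42 = 0
u = 6 or u = −7, giving (6, 7) and (−7, −6).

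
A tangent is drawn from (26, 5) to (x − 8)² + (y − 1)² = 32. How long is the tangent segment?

2√77

The centre is (8, 1) and r = 4√2. The square of the distance from P to the centre is 324 + 16 = 340.
By the tangent–radius right angle, tangent length = √(|PO|² − r²) = √308 = 2√77.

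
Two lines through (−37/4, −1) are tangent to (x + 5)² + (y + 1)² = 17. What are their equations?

4x + y = −38 and 4x − y = −36

Let a tangent through (−37/4, −1) have slope m. Its distance from (−5, −1) must equal √17:
(17/4m − (0))² = 17(m² + 1)
m² − 16 = 0, so m = −4 or m = 4.
With m = −4: 4x + y = −38. With m = 4: 4x − y = −36.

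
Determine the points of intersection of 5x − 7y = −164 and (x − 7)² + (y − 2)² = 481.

Substitute y = (164 + 5x)/7:
74x² + 814x + 1332 = 0  ⟹  x² + 11x + 18 = 0
x = −2 or x = −9, giving (−2, 22) and (−9, 17).

(−9, 17) and (−2, 22)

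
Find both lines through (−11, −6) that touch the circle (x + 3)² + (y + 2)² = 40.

3x − y = −27 and x + 3y = −29

Write the tangent as mx − y + (−6 − m·(−11)) = 0 and set its distance from the centre to 2√10:
(8m − (4))² = 40(m² + 1)
3m² − 8m − 3 = 0, so m = 3 or m = −1/3.
Through (−11, −6) these give 3x − y = −27 and x + 3y = −29.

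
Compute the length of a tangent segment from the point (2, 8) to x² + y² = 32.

With centre O = (0, 0), |OP|² = 68 and r² = 32.
The tangent meets the radius at right angles, so tangent² = |PO|² − r² = 68 − 32 = 36.

6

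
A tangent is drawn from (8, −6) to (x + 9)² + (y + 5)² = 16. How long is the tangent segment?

√274

Centre (−9, −5), r² = 16. |PO|² = (17)² + (−1)² = 290.
The tangent meets the radius at right angles, so tangent² = |PO|² − r² = 290 − 16 = 274.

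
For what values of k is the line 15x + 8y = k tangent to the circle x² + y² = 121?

k = −187 or k = 187

For a tangent, require d(centre, line) = r = 11.
|15·0 + 8·0 − k| / √289 = 11
|k| = 11·17, so k = 187 or k = −187.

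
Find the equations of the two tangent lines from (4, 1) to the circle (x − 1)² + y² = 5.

2x − y = 7 and x + 2y = 6

Write the tangent as mx − y + (1 − m·(4)) = 0 and set its distance from the centre to √5:
(−3m − (−1))² = 5(m² + 1)
2m² − 3m − 2 = 0, so m = 2 or m = −1/2.
Through (4, 1) these give 2x − y = 7 and x + 2y = 6.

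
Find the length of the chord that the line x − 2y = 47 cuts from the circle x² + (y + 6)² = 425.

Substitute y = (−47 + x)/2:
5x² − 70x − 475 = 0  ⟹  x² − 14x − 95 = 0
x = 19 or x = −5, giving (19, −14) and (−5, −26).
Chord length = distance between (19, −14) and (−5, −26) = √720 = 12√5.

12√5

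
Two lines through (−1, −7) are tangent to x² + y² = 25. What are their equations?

3x − 4y = 25 and 4x + 3y = −25

A line y − (−7) = m(x − (−1)) is tangent when its distance from (0, 0) is 5:
(1m − (7))² = 25(m² + 1)
12m² + 7m − 12 = 0, so m = 3/4 or m = −4/3.
Through (−1, −7) these give 3x − 4y = 25 and 4x + 3y = −25.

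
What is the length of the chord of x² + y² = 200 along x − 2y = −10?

Express y = (10 + x)/2 and substitute into the circle:
5x² + 20x − 700 = 0  ⟹  x² + 4x − 140 = 0
x = 10 or x = −14, giving (10, 10) and (−14, −2).
Chord length = distance between (10, 10) and (−14, −2) = √720 = 12√5.

12√5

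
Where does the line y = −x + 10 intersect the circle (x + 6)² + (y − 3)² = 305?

(−10, 20) and (11, −1)

Substitute y = −x + 10:
2x² − 2x − 220 = 0  ⟹  x² − x − 110 = 0
x = 11 or x = −10, giving (11, −1) and (−10, 20).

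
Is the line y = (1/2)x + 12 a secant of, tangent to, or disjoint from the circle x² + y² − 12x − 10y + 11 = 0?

disjoint

Substituting the line into the circle gives 5x² − 20x + 140 = 0.
Discriminant = (−20)² − 4·5·(140) = −2400 < 0.
No real roots: the line does not meet the circle.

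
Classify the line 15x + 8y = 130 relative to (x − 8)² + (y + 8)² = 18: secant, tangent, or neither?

Centre (8, −8), r² = 18. Distance² from centre to line = (−74)²/289 = 5476/289.
Since d² > r², the line lies outside the circle.

neither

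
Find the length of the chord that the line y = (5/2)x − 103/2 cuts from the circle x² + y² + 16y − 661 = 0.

Centre (0, −8), r² = 725. Perpendicular distance d from centre to line = |−87| / √29 = 87/√29.
Half the chord is √(r² − d²) = √(464), so the full chord is 8√29.

8√29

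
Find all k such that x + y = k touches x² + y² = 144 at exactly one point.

Tangency holds when the distance from the centre (0, 0) to the line equals the radius 12:
|1·0 + 1·0 − k| / √2 = 12
|k| = 12√2.

k = ±12√2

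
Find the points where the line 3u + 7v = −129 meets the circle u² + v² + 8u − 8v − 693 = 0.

(−29, −6) and (6, −21)

Substitute v = (−129 − 3u)/7:
58u² + 1334u − 10092 = 0  ⟹  u² + 23u − 174 = 0
u = 6 or u = −29, giving (6, −21) and (−29, −6).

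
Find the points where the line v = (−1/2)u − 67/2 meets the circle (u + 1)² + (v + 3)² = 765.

(−19, −24) and (−7, −30)

Express v = (−67 − u)/2 and substitute into the circle:
5u² + 130u + 665 = 0  ⟹  u² + 26u + 133 = 0
u = −7 or u = −19, giving (−7, −30) and (−19, −24).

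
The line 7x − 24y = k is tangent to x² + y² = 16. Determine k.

k = −100 or k = 100

Tangency holds when the distance from the centre (0, 0) to the line equals the radius 4:
|7·0 − 24·0 − k| / √625 = 4
|k| = 4·25, so k = 100 or k = −100.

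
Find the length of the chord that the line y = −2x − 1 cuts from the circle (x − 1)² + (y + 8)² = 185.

12√5

Express y = −2x − 1 and substitute into the circle:
5x² − 30x − 135 = 0  ⟹  x² − 6x − 27 = 0
x = 9 or x = −3, giving (9, −19) and (−3, 5).
|(9, −19) − (−3, 5)| = √((12)² + (−24)²) = 12√5.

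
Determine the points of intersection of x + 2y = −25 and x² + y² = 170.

Substitute y = (−25 − x)/2:
5x² + 50x − 55 = 0  ⟹  x² + 10x − 11 = 0
x = 1 or x = −11, giving (1, −13) and (−11, −7).

(−11, −7) and (1, −13)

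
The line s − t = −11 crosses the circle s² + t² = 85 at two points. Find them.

From the line, t = s + 11. Substituting:
2s² + 22s + 36 = 0  ⟹  s² + 11s + 18 = 0
s = −2 or s = −9, giving (−2, 9) and (−9, 2).

(−9, 2) and (−2, 9)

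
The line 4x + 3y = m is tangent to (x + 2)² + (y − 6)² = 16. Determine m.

m = −10 or m = 30

Tangency holds when the distance from the centre (−2, 6) to the line equals the radius 4:
|4·(−2) + 3·6 − m| / √25 = 4
|m − (10)| = 4·5, so m = 30 or m = −10.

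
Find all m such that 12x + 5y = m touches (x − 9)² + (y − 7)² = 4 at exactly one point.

Tangency holds when the distance from the centre (9, 7) to the line equals the radius 2:
|12·9 + 5·7 − m| / √169 = 2
|m − (143)| = 2·13, so m = 169 or m = 117.

m = 117 or m = 169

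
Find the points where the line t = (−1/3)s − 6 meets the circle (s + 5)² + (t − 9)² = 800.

(−33, 5) and (15, −11)

From the line, t = (−18 − s)/3. Substituting:
10s² + 180s − 4950 = 0  ⟹  s² + 18s − 495 = 0
s = 15 or s = −33, giving (15, −11) and (−33, 5).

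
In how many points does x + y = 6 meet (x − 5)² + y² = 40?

Substituting the line into the circle gives 2x² − 22x + 21 = 0.
Δ = 484 − 168 = 316.
Two real roots: the line is a secant.

2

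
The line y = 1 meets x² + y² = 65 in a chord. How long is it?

16

Express y = 1 and substitute into the circle:
x² − 64 = 0
x = 8 or x = −8, giving (8, 1) and (−8, 1).
Chord length = distance between (8, 1) and (−8, 1) = √256 = 16.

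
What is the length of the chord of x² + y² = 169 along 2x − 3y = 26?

6√13

Centre (0, 0), r² = 169. Perpendicular distance d from centre to line = |−26| / √13 = 26/√13.
Chord = 2√(r² − d²) = 2·√(117) = 6√13.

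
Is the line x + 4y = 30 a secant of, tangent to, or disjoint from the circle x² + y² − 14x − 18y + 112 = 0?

Substituting the line into the circle gives 17x² − 212x + 532 = 0.
Discriminant = (−212)² − 4·17·(532) = 8768 > 0.
Two real roots: the line is a secant.

secant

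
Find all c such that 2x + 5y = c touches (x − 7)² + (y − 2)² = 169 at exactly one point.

c = 24 ± 13√29

For a tangent, require d(centre, line) = r = 13.
|2·7 + 5·2 − c| / √29 = 13
|c − (24)| = 13√29.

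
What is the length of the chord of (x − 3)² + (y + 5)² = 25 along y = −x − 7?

The distance from (3, −5) to the line is 5/√2, and r² = 25.
Half the chord is √(r² − d²) = √(25/2), so the full chord is 5√2.

5√2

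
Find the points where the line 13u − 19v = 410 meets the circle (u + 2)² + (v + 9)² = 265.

From the line, v = (−410 + 13u)/19. Substituting:
530u² − 4770u − 37100 = 0  ⟹  u² − 9u − 70 = 0
u = 14 or u = −5, giving (14, −12) and (−5, −25).

(−5, −25) and (14, −12)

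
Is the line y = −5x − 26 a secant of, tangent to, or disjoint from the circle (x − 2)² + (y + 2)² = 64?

secant

d² = (5·2 + 1·(−2) − (−26))²/26 = 578/13; r² = 64.
Since d² < r², the line cuts the circle twice.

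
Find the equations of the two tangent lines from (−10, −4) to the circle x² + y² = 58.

7x − 3y = −58 and 3x + 7y = −58

Let a tangent through (−10, −4) have slope m. Its distance from (0, 0) must equal √58:
(10m − (4))² = 58(m² + 1)
21m² − 40m − 21 = 0, so m = 7/3 or m = −3/7.
Through (−10, −4) these give 7x − 3y = −58 and 3x + 7y = −58.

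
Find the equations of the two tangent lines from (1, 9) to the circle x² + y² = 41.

Let a tangent through (1, 9) have slope m. Its distance from (0, 0) must equal √41:
(−1m − (−9))² = 41(m² + 1)
20m² + 9m − 20 = 0, so m = 4/5 or m = −5/4.
With m = 4/5: 4x − 5y = −41. With m = −5/4: 5x + 4y = 41.

4x − 5y = −41 and 5x + 4y = 41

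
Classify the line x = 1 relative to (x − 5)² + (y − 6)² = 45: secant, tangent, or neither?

secant

d² = (1·5 + 0·6 − (1))² = 16; r² = 45.
Since d² < r², the line cuts the circle twice.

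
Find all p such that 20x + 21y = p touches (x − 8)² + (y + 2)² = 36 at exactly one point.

p = −56 or p = 292

For a tangent, require d(centre, line) = r = 6.
|20·8 + 21·(−2) − p| / √841 = 6
|p − (118)| = 6·29, so p = 292 or p = −56.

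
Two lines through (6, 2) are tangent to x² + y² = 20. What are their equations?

A line y − (2) = m(x − (6)) is tangent when its distance from (0, 0) is 2√5:
[m·(−6) − (−2)]² = 20(m² + 1)
2m² − 3m − 2 = 0, so m = −1/2 or m = 2.
With m = −1/2: x + 2y = 10. With m = 2: 2x − y = 10.

x + 2y = 10 and 2x − y = 10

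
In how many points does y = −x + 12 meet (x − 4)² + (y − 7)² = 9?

Centre (4, 7), r² = 9. Distance² from centre to line = (−1)²/2 = 1/2.
Since d² < r², the line cuts the circle twice.

2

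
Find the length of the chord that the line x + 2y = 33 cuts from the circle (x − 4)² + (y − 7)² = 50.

2√5

Centre (4, 7), r² = 50. Perpendicular distance d from centre to line = |−15| / √5 = 15/√5.
Half the chord is √(r² − d²) = √(5), so the full chord is 2√5.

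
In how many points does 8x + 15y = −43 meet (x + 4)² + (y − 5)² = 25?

d² = (8·(−4) + 15·5 − (−43))²/289 = 7396/289; r² = 25.
Since d² > r², the line lies outside the circle.

0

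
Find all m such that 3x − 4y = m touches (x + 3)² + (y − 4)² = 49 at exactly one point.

m = −60 or m = 10

Tangency holds when the distance from the centre (−3, 4) to the line equals the radius 7:
|3·(−3) − 4·4 − m| / √25 = 7
|m − (−25)| = 7·5, so m = 10 or m = −60.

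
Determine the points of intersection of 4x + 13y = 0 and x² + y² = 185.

(−13, 4) and (13, −4)

From the line, y = (−4x)/13. Substituting:
185x² − 31265 = 0  ⟹  x² − 169 = 0
x = 13 or x = −13, giving (13, −4) and (−13, 4).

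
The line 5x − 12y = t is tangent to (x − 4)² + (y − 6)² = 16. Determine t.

t = −104 or t = 0

The line touches the circle iff its distance from (4, 6) is 4:
|5·4 − 12·6 − t| / √169 = 4
|t − (−52)| = 4·13, so t = 0 or t = −104.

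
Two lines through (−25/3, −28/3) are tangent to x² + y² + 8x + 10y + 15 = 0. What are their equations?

A line y − (−28/3) = m(x − (−25/3)) is tangent when its distance from (−4, −5) is √26:
[m·(13/3) − (13/3)]² = 26(m² + 1)
5m² + 26m + 5 = 0, so m = −5 or m = −1/5.
Through (−25/3, −28/3) these give 5x + y = −51 and x + 5y = −55.

5x + y = −51 and x + 5y = −55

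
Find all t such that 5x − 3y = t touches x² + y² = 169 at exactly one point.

For a tangent, require d(centre, line) = r = 13.
|5·0 − 3·0 − t| / √34 = 13
|t| = 13√34.

t = ±13√34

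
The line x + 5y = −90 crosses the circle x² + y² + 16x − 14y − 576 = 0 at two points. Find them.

Express y = (−90 − x)/5 and substitute into the circle:
26x² + 650x = 0  ⟹  x² + 25x = 0
x = 0 or x = −25, giving (0, −18) and (−25, −13).

(−25, −13) and (0, −18)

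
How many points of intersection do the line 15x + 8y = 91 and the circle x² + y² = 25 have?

Substituting the line into the circle gives 289x² − 2730x + 6681 = 0.
Discriminant = (−2730)² − 4·289·(6681) = −270336 < 0.
No real roots: the line does not meet the circle.

0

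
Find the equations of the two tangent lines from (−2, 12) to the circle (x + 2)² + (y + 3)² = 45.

Write the tangent as mx − y + (12 − m·(−2)) = 0 and set its distance from the centre to 3√5:
(0m − (−15))² = 45(m² + 1)
m² − 4 = 0, so m = 2 or m = −2.
Through (−2, 12) these give 2x − y = −16 and 2x + y = 8.

2x − y = −16 and 2x + y = 8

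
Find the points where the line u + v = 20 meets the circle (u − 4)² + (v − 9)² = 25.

(7, 13) and (8, 12)

Substitute v = −u + 20:
2u² − 30u + 112 = 0  ⟹  u² − 15u + 56 = 0
u = 8 or u = 7, giving (8, 12) and (7, 13).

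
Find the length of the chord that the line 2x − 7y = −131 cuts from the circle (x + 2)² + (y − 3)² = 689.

6√53

The distance from (−2, 3) to the line is 106/√53, and r² = 689.
Half the chord is √(r² − d²) = √(477), so the full chord is 6√53.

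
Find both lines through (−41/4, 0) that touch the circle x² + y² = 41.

4x − 5y = −41 and 4x + 5y = −41

A line y − (0) = m(x − (−41/4)) is tangent when its distance from (0, 0) is √41:
(41/4m − (0))² = 41(m² + 1)
25m² − 16 = 0, so m = 4/5 or m = −4/5.
With m = 4/5: 4x − 5y = −41. With m = −4/5: 4x + 5y = −41.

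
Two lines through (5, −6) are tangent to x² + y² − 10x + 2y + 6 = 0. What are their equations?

x − 2y = 17 and x + 2y = −7

Write the tangent as mx − y + (−6 − m·(5)) = 0 and set its distance from the centre to 2√5:
[m·(0) − (5)]² = 20(m² + 1)
4m² − 1 = 0, so m = 1/2 or m = −1/2.
Through (5, −6) these give x − 2y = 17 and x + 2y = −7.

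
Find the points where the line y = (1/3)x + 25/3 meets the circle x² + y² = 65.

From the line, y = (25 + x)/3. Substituting:
10x² + 50x + 40 = 0  ⟹  x² + 5x + 4 = 0
x = −1 or x = −4, giving (−1, 8) and (−4, 7).

(−4, 7) and (−1, 8)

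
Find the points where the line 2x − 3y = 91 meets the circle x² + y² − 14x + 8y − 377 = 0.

(8, −25) and (26, −13)

Substitute y = (−91 + 2x)/3:
13x² − 442x + 2704 = 0  ⟹  x² − 34x + 208 = 0
x = 26 or x = 8, giving (26, −13) and (8, −25).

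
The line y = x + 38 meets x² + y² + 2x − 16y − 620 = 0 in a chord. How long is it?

Substitute y = x + 38:
2x² + 62x + 216 = 0  ⟹  x² + 31x + 108 = 0
x = −4 or x = −27, giving (−4, 34) and (−27, 11).
|(−4, 34) − (−27, 11)| = √((23)² + (23)²) = 23√2.

23√2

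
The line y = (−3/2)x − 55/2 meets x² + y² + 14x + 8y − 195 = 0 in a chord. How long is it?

8√13

Centre (−7, −4), r² = 260. Perpendicular distance d from centre to line = |26| / √13 = 26/√13.
Half the chord is √(r² − d²) = √(208), so the full chord is 8√13.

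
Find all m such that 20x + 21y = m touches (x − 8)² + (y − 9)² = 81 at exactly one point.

m = 88 or m = 610

Tangency holds when the distance from the centre (8, 9) to the line equals the radius 9:
|20·8 + 21·9 − m| / √841 = 9
|m − (349)| = 9·29, so m = 610 or m = 88.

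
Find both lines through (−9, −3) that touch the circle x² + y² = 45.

x + 2y = −15 and 2x − y = −15

A line y − (−3) = m(x − (−9)) is tangent when its distance from (0, 0) is 3√5:
(9m − (3))² = 45(m² + 1)
2m² − 3m − 2 = 0, so m = −1/2 or m = 2.
With m = −1/2: x + 2y = −15. With m = 2: 2x − y = −15.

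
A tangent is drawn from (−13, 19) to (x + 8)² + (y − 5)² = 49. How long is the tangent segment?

Centre (−8, 5), r² = 49. |PO|² = (−5)² + (14)² = 221.
By the tangent–radius right angle, tangent length = √(|PO|² − r²) = √172 = 2√43.

2√43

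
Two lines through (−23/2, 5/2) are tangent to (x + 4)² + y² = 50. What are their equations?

7x + y = −78 and x − y = −14

Let a tangent through (−23/2, 5/2) have slope m. Its distance from (−4, 0) must equal 5√2:
(15/2m − (−5/2))² = 50(m² + 1)
m² + 6m − 7 = 0, so m = −7 or m = 1.
With m = −7: 7x + y = −78. With m = 1: x − y = −14.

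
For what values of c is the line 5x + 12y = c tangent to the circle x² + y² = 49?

The line touches the circle iff its distance from (0, 0) is 7:
|5·0 + 12·0 − c| / √169 = 7
|c| = 7·13, so c = 91 or c = −91.

c = −91 or c = 91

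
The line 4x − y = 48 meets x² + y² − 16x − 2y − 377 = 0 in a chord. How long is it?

Centre (8, 1), r² = 442. Perpendicular distance d from centre to line = |−17| / √17 = 17/√17.
Half the chord is √(r² − d²) = √(425), so the full chord is 10√17.

10√17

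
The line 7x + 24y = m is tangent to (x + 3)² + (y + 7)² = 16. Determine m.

For a tangent, require d(centre, line) = r = 4.
|7·(−3) + 24·(−7) − m| / √625 = 4
|m − (−189)| = 4·25, so m = −89 or m = −289.

m = −289 or m = −89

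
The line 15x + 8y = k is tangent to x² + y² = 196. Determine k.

Tangency holds when the distance from the centre (0, 0) to the line equals the radius 14:
|15·0 + 8·0 − k| / √289 = 14
|k| = 14·17, so k = 238 or k = −238.

k = −238 or k = 238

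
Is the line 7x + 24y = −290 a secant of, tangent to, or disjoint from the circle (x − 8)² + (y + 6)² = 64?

Centre (8, −6), r² = 64. Distance² from centre to line = (202)²/625 = 40804/625.
Since d² > r², the line lies outside the circle.

disjoint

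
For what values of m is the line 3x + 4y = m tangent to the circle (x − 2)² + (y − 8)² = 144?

For a tangent, require d(centre, line) = r = 12.
|3·2 + 4·8 − m| / √25 = 12
|m − (38)| = 12·5, so m = 98 or m = −22.

m = −22 or m = 98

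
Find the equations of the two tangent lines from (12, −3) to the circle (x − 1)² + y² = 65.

A line y − (−3) = m(x − (12)) is tangent when its distance from (1, 0) is √65:
[m·(−11) − (3)]² = 65(m² + 1)
28m² + 33m − 28 = 0, so m = 4/7 or m = −7/4.
Through (12, −3) these give 4x − 7y = 69 and 7x + 4y = 72.

4x − 7y = 69 and 7x + 4y = 72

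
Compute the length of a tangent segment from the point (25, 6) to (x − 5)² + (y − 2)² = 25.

√391

With centre O = (5, 2), |OP|² = 416 and r² = 25.
The tangent meets the radius at right angles, so tangent² = |PO|² − r² = 416 − 25 = 391.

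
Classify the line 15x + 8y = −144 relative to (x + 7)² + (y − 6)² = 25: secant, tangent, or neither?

Substituting the line into the circle gives 289x² + 6656x + 38400 = 0.
Δ = 44302336 − 44390400 = −88064.
No real roots: the line does not meet the circle.

neither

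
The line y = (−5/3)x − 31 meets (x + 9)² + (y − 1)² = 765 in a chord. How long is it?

From the line, y = (−93 − 5x)/3. Substituting:
34x² + 1122x + 3060 = 0  ⟹  x² + 33x + 90 = 0
x = −3 or x = −30, giving (−3, −26) and (−30, 19).
Chord length = distance between (−3, −26) and (−30, 19) = √2754 = 9√34.

9√34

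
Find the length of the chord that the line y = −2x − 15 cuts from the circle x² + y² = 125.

8√5

Centre (0, 0), r² = 125. Perpendicular distance d from centre to line = |15| / √5 = 15/√5.
Chord = 2√(r² − d²) = 2·√(80) = 8√5.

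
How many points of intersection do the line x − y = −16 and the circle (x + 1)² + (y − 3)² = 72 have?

Centre (−1, 3), r² = 72. Distance² from centre to line = (12)²/2 = 72.
Since d² = r², the line is tangent.

1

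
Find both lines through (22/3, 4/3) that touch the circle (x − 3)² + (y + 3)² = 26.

x + 5y = 14 and 5x + y = 38

Write the tangent as mx − y + (4/3 − m·(22/3)) = 0 and set its distance from the centre to √26:
[m·(−13/3) − (−13/3)]² = 26(m² + 1)
5m² + 26m + 5 = 0, so m = −1/5 or m = −5.
With m = −1/5: x + 5y = 14. With m = −5: 5x + y = 38.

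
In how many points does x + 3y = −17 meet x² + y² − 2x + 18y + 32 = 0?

2

Centre (1, −9), r² = 50. Distance² from centre to line = (−9)²/10 = 81/10.
Since d² < r², the line cuts the circle twice.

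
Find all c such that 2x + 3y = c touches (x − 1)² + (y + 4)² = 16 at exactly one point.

c = −10 ± 4√13

For a tangent, require d(centre, line) = r = 4.
|2·1 + 3·(−4) − c| / √13 = 4
|c − (−10)| = 4√13.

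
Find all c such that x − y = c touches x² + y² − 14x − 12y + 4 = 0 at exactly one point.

The line touches the circle iff its distance from (7, 6) is 9:
|1·7 − 1·6 − c| / √2 = 9
|c − (1)| = 9√2.

c = 1 ± 9√2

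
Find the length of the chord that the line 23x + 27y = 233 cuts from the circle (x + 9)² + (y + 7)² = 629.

√1258

The distance from (−9, −7) to the line is 629/√1258, and r² = 629.
Half the chord is √(r² − d²) = √(629/2), so the full chord is √1258.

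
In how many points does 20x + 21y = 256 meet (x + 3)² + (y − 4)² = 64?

Substituting the line into the circle gives 841x² − 4234x + 5329 = 0.
Δ = 17926756 − 17926756 = 0.
A repeated root: the line is tangent.

1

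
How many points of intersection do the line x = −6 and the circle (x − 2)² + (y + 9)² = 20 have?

0

Substituting the line into the circle gives y² + 18y + 125 = 0.
Discriminant = (18)² − 4·1·(125) = −176 < 0.
No real roots: the line does not meet the circle.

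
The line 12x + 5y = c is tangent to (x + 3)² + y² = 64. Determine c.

c = −140 or c = 68

The line touches the circle iff its distance from (−3, 0) is 8:
|12·(−3) + 5·0 − c| / √169 = 8
|c − (−36)| = 8·13, so c = 68 or c = −140.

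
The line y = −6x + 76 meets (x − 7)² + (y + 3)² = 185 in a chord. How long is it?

4√37

Centre (7, −3), r² = 185. Perpendicular distance d from centre to line = |−37| / √37 = 37/√37.
Half the chord is √(r² − d²) = √(148), so the full chord is 4√37.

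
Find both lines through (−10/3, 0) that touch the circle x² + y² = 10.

3x − y = −10 and 3x + y = −10

A line y − (0) = m(x − (−10/3)) is tangent when its distance from (0, 0) is √10:
[m·(10/3) − (0)]² = 10(m² + 1)
m² − 9 = 0, so m = 3 or m = −3.
With m = 3: 3x − y = −10. With m = −3: 3x + y = −10.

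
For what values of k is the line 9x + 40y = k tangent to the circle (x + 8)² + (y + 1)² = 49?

k = −399 or k = 175

Tangency holds when the distance from the centre (−8, −1) to the line equals the radius 7:
|9·(−8) + 40·(−1) − k| / √1681 = 7
|k − (−112)| = 7·41, so k = 175 or k = −399.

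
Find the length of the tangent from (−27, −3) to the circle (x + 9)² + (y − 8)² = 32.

√413

The centre is (−9, 8) and r = 4√2. The square of the distance from P to the centre is 324 + 121 = 445.
By the tangent–radius right angle, tangent length = √(|PO|² − r²) = √413.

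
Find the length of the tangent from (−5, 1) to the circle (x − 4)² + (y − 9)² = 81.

Centre (4, 9), r² = 81. |PO|² = (−9)² + (−8)² = 145.
The tangent meets the radius at right angles, so tangent² = |PO|² − r² = 145 − 81 = 64.

8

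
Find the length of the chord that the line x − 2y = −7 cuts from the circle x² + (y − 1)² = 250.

14√5

From the line, y = (7 + x)/2. Substituting:
5x² + 10x − 975 = 0  ⟹  x² + 2x − 195 = 0
x = 13 or x = −15, giving (13, 10) and (−15, −4).
|(13, 10) − (−15, −4)| = √((28)² + (14)²) = 14√5.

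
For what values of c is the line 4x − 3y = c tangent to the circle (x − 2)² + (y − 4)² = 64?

For a tangent, require d(centre, line) = r = 8.
|4·2 − 3·4 − c| / √25 = 8
|c − (−4)| = 8·5, so c = 36 or c = −44.

c = −44 or c = 36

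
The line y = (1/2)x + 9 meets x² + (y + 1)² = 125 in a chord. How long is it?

6√5

Express y = (18 + x)/2 and substitute into the circle:
5x² + 40x − 100 = 0  ⟹  x² + 8x − 20 = 0
x = 2 or x = −10, giving (2, 10) and (−10, 4).
|(2, 10) − (−10, 4)| = √((12)² + (6)²) = 6√5.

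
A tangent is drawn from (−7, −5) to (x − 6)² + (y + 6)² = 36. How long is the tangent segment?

√134

Centre (6, −6), r² = 36. |PO|² = (−13)² + (1)² = 170.
Power of the point: PT² = |PO|² − r² = 134, so PT = √134.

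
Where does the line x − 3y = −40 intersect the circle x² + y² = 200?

Substitute y = (40 + x)/3:
10x² + 80x − 200 = 0  ⟹  x² + 8x − 20 = 0
x = 2 or x = −10, giving (2, 14) and (−10, 10).

(−10, 10) and (2, 14)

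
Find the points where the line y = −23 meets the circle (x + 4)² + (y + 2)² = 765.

From the line, y = −23. Substituting:
x² + 8x − 308 = 0
x = 14 or x = −22, giving (14, −23) and (−22, −23).

(−22, −23) and (14, −23)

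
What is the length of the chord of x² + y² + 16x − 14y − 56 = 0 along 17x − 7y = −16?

13√2

Centre (−8, 7), r² = 169. Perpendicular distance d from centre to line = |−169| / √338 = 169/√338.
Half the chord is √(r² − d²) = √(169/2), so the full chord is 13√2.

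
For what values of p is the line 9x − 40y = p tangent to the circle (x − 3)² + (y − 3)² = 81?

p = −462 or p = 276

For a tangent, require d(centre, line) = r = 9.
|9·3 − 40·3 − p| / √1681 = 9
|p − (−93)| = 9·41, so p = 276 or p = −462.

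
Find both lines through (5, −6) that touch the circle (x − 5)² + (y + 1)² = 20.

x − 2y = 17 and x + 2y = −7

Let a tangent through (5, −6) have slope m. Its distance from (5, −1) must equal 2√5:
[m·(0) − (5)]² = 20(m² + 1)
4m² − 1 = 0, so m = 1/2 or m = −1/2.
Through (5, −6) these give x − 2y = 17 and x + 2y = −7.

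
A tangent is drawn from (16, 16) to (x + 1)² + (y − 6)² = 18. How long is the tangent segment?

With centre O = (−1, 6), |OP|² = 389 and r² = 18.
Power of the point: PT² = |PO|² − r² = 371, so PT = √371.

√371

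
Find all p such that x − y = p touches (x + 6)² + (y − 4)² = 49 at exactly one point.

The line touches the circle iff its distance from (−6, 4) is 7:
|1·(−6) − 1·4 − p| / √2 = 7
|p − (−10)| = 7√2.

p = −10 ± 7√2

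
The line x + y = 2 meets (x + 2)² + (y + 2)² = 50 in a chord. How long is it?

From the line, y = −x + 2. Substituting:
2x² − 4x − 30 = 0  ⟹  x² − 2x − 15 = 0
x = 5 or x = −3, giving (5, −3) and (−3, 5).
Chord length = distance between (5, −3) and (−3, 5) = √128 = 8√2.

8√2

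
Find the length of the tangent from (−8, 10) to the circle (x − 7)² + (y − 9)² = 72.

The centre is (7, 9) and r = 6√2. The square of the distance from P to the centre is 225 + 1 = 226.
The tangent meets the radius at right angles, so tangent² = |PO|² − r² = 226 − 72 = 154.

√154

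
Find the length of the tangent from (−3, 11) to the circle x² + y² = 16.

√114

The centre is (0, 0) and r = 4. The square of the distance from P to the centre is 9 + 121 = 130.
By the tangent–radius right angle, tangent length = √(|PO|² − r²) = √114.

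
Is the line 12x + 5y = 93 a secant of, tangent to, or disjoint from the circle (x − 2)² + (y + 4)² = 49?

secant

d² = (12·2 + 5·(−4) − (93))²/169 = 7921/169; r² = 49.
Since d² < r², the line cuts the circle twice.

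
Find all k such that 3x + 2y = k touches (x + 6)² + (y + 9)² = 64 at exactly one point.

The line touches the circle iff its distance from (−6, −9) is 8:
|3·(−6) + 2·(−9) − k| / √13 = 8
|k − (−36)| = 8√13.

k = −36 ± 8√13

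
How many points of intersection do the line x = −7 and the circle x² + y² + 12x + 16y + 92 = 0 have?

Substituting the line into the circle gives y² + 16y + 57 = 0.
Δ = 256 − 228 = 28.
Two real roots: the line is a secant.

2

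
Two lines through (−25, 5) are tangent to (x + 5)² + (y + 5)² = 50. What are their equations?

A line y − (5) = m(x − (−25)) is tangent when its distance from (−5, −5) is 5√2:
(20m − (−10))² = 50(m² + 1)
7m² + 8m + 1 = 0, so m = −1 or m = −1/7.
Through (−25, 5) these give x + y = −20 and x + 7y = 10.

x + y = −20 and x + 7y = 10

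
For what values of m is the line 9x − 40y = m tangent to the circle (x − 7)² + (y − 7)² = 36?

m = −463 or m = 29

The line touches the circle iff its distance from (7, 7) is 6:
|9·7 − 40·7 − m| / √1681 = 6
|m − (−217)| = 6·41, so m = 29 or m = −463.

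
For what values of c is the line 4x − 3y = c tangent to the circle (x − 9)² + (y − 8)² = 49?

c = −23 or c = 47

The line touches the circle iff its distance from (9, 8) is 7:
|4·9 − 3·8 − c| / √25 = 7
|c − (12)| = 7·5, so c = 47 or c = −23.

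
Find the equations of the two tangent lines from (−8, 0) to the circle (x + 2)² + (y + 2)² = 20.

A line y − (0) = m(x − (−8)) is tangent when its distance from (−2, −2) is 2√5:
[m·(6) − (−2)]² = 20(m² + 1)
2m² + 3m − 2 = 0, so m = −2 or m = 1/2.
With m = −2: 2x + y = −16. With m = 1/2: x − 2y = −8.

2x + y = −16 and x − 2y = −8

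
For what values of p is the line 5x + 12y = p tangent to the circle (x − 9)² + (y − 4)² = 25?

For a tangent, require d(centre, line) = r = 5.
|5·9 + 12·4 − p| / √169 = 5
|p − (93)| = 5·13, so p = 158 or p = 28.

p = 28 or p = 158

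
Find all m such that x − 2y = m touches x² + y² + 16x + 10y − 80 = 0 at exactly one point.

For a tangent, require d(centre, line) = r = 13.
|1·(−8) − 2·(−5) − m| / √5 = 13
|m − (2)| = 13√5.

m = 2 ± 13√5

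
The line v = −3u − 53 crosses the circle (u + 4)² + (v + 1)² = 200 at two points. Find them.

Substitute v = −3u − 53:
10u² + 320u + 2520 = 0  ⟹  u² + 32u + 252 = 0
u = −14 or u = −18, giving (−14, −11) and (−18, 1).

(−18, 1) and (−14, −11)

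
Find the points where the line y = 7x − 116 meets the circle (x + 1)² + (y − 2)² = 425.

Express y = 7x − 116 and substitute into the circle:
50x² − 1650x + 13500 = 0  ⟹  x² − 33x + 270 = 0
x = 18 or x = 15, giving (18, 10) and (15, −11).

(15, −11) and (18, 10)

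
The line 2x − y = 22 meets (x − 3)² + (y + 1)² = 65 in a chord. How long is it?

Centre (3, −1), r² = 65. Perpendicular distance d from centre to line = |−15| / √5 = 15/√5.
Half the chord is √(r² − d²) = √(20), so the full chord is 4√5.

4√5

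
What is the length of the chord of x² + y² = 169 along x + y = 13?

13√2

Centre (0, 0), r² = 169. Perpendicular distance d from centre to line = |−13| / √2 = 13/√2.
Chord = 2√(r² − d²) = 2·√(169/2) = 13√2.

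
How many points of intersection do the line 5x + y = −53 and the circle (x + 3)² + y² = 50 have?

0

Centre (−3, 0), r² = 50. Distance² from centre to line = (38)²/26 = 722/13.
Since d² > r², the line lies outside the circle.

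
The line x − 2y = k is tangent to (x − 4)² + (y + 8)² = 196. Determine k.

k = 20 ± 14√5

For a tangent, require d(centre, line) = r = 14.
|1·4 − 2·(−8) − k| / √5 = 14
|k − (20)| = 14√5.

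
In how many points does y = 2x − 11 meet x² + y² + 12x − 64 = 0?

0

Substituting the line into the circle gives 5x² − 32x + 57 = 0.
Discriminant = (−32)² − 4·5·(57) = −116 < 0.
No real roots: the line does not meet the circle.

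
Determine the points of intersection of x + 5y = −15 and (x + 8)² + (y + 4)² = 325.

(−25, 2) and (10, −5)

Express y = (−15 − x)/5 and substitute into the circle:
26x² + 390x − 6500 = 0  ⟹  x² + 15x − 250 = 0
x = 10 or x = −25, giving (10, −5) and (−25, 2).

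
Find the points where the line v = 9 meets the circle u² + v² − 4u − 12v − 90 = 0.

(−9, 9) and (13, 9)

Express v = 9 and substitute into the circle:
u² − 4u − 117 = 0
u = 13 or u = −9, giving (13, 9) and (−9, 9).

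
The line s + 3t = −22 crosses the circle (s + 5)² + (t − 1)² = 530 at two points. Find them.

(−28, 2) and (14, −12)

Substitute t = (−22 − s)/3:
10s² + 140s − 3920 = 0  ⟹  s² + 14s − 392 = 0
s = 14 or s = −28, giving (14, −12) and (−28, 2).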